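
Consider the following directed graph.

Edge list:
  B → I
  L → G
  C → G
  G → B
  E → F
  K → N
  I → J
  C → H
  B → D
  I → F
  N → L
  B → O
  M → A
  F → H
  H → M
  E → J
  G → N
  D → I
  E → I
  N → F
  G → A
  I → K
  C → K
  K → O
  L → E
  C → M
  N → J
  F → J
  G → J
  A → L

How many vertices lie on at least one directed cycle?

12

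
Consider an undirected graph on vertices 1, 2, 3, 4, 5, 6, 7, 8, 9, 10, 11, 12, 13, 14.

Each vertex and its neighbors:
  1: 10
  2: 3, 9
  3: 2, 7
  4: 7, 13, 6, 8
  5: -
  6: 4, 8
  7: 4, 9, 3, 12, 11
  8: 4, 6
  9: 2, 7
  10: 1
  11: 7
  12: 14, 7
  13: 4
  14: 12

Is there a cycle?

Yes

DFS, tracking each vertex's parent; an edge to a visited non-parent vertex closes a cycle.
Start from 2:
visit 2 (parent –)
  visit 3 (parent 2)
    3–2: parent, skip
    visit 7 (parent 3)
      visit 4 (parent 7)
        4–7: parent, skip
        visit 13 (parent 4)
          13–4: parent, skip
        visit 6 (parent 4)
          6–4: parent, skip
          visit 8 (parent 6)
            8–4: 4 visited and ≠ parent → cycle
Cycle: 4 – 6 – 8 – 4.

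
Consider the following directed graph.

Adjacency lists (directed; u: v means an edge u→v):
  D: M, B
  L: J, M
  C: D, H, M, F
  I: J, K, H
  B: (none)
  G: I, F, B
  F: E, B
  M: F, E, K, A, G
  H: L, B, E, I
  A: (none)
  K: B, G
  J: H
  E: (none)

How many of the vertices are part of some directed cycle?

A vertex is on a directed cycle iff it belongs to a strongly connected component of size ≥ 2 (or has a self-loop).
The vertices on cycles are {G, H, I, J, K, L, M} — 7 in total.

7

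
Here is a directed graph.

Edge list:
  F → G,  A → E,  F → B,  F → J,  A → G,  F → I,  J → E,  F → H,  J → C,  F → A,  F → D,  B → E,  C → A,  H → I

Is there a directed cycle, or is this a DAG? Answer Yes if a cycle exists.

DFS with white/gray/black marking, starting from H:
H gray
  I gray
  I black
H black
A gray
  G gray
  G black
  E gray
  E black
A black
B gray
  B→E: E black — skip
B black
C gray
  C→A: A black — skip
C black
D gray
D black
F gray
  F→I: I black — skip
  F→D: D black — skip
  J gray
    J→E: E black — skip
    J→C: C black — skip
  J black
  F→H: H black — skip
  F→G: G black — skip
  F→B: B black — skip
  F→A: A black — skip
F black
Every edge goes to a white or black vertex — no back edge, so the graph is acyclic.

No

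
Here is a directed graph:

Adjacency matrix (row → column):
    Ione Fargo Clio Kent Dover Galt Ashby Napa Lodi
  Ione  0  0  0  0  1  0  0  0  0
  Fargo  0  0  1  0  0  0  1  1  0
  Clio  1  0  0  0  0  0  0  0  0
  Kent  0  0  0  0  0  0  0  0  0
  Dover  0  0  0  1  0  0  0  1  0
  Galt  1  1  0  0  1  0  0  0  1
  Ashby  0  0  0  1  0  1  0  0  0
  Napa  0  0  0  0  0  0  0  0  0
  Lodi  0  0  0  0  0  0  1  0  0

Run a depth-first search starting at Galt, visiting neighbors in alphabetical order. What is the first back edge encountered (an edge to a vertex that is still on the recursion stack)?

Ashby->Galt

DFS from Galt (visiting neighbors in alphabetical order); mark gray on enter, black on exit:
Galt gray
  Dover gray
    Kent gray
    Kent black
    Napa gray
    Napa black
  Dover black
  Fargo gray
    Ashby gray
      Ashby→Galt: Galt is gray → back edge
First back edge: Ashby → Galt.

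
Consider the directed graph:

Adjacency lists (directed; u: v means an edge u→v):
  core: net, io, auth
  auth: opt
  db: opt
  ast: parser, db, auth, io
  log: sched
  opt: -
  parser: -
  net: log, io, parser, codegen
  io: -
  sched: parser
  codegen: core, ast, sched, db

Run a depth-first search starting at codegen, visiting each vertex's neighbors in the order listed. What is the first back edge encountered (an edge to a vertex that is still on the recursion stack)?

DFS from codegen (visiting each vertex's neighbors in the order listed); mark gray on enter, black on exit:
codegen gray
  core gray
    net gray
      log gray
        sched gray
          parser gray
          parser black
        sched black
      log black
      io gray
      io black
      net→parser: parser black — skip
      net→codegen: codegen is gray → back edge
First back edge: net → codegen.

net→codegen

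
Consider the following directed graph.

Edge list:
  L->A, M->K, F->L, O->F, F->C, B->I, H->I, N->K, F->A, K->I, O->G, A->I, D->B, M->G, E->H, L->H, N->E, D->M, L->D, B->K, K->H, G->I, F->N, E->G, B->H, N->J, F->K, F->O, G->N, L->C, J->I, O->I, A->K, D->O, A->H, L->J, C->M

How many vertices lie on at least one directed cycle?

7

A vertex is on a directed cycle iff it belongs to a strongly connected component of size ≥ 2 (or has a self-loop).
The vertices on cycles are {D, E, F, G, L, N, O} — 7 in total.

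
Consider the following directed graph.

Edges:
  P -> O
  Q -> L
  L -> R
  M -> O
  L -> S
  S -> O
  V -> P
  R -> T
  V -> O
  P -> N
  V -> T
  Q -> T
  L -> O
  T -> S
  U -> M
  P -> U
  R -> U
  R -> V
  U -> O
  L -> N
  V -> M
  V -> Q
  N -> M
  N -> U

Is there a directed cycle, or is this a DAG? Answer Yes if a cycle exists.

Yes

DFS with white/gray/black marking, starting from N:
N gray
  M gray
    O gray
    O black
  M black
  U gray
    U→O: O black — skip
    U→M: M black — skip
  U black
N black
L gray
  L→N: N black — skip
  R gray
    R→U: U black — skip
    V gray
      Q gray
        T gray
          S gray
            S→O: O black — skip
          S black
        T black
        Q→L: L is gray → back edge
Back edge found, so a cycle exists: L → R → V → Q → L.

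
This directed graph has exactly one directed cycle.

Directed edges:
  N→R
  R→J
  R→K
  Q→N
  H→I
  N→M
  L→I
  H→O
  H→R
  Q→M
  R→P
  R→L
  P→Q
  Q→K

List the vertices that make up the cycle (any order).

DFS with gray/black marking from R:
R gray
  K gray
  K black
  J gray
  J black
  L gray
    I gray
    I black
  L black
  P gray
    Q gray
      Q→K: K black — skip
      M gray
      M black
      N gray
        N→R: R is gray → back edge
Back edge closes the cycle R → P → Q → N → R; its vertices are {N, P, Q, R}.

N, P, Q, R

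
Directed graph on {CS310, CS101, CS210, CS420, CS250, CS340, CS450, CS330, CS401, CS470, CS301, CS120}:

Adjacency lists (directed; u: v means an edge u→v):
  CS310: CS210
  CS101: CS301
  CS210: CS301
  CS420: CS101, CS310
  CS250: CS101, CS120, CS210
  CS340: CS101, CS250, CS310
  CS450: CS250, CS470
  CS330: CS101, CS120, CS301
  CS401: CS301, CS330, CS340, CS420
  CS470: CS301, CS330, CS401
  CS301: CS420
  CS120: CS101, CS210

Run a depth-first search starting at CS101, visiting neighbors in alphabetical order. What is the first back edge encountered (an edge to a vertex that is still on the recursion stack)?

CS420->CS101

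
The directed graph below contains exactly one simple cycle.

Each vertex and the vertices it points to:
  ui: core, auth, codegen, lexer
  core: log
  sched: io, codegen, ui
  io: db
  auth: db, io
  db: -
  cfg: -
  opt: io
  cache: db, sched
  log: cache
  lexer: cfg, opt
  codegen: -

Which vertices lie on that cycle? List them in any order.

DFS with gray/black marking from sched:
sched gray
  io gray
    db gray
    db black
  io black
  codegen gray
  codegen black
  ui gray
    core gray
      log gray
        cache gray
          cache→db: db black — skip
          cache→sched: sched is gray → back edge
Back edge closes the cycle sched → ui → core → log → cache → sched; its vertices are {ui, log, core, cache, sched}.

ui, log, core, cache, sched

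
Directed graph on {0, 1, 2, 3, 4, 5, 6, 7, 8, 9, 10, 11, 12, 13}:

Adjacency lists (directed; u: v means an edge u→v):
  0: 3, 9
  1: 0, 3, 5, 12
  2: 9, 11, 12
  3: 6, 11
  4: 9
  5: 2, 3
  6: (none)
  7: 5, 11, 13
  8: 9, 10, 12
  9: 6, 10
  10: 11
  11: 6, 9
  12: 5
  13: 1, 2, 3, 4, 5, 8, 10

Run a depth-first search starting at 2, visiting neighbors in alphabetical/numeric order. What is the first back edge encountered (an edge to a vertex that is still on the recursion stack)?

DFS from 2 (visiting neighbors in alphabetical/numeric order); mark gray on enter, black on exit:
2 gray
  9 gray
    6 gray
    6 black
    10 gray
      11 gray
        11→6: 6 black — skip
        11→9: 9 is gray → back edge
First back edge: 11 → 9.

11->9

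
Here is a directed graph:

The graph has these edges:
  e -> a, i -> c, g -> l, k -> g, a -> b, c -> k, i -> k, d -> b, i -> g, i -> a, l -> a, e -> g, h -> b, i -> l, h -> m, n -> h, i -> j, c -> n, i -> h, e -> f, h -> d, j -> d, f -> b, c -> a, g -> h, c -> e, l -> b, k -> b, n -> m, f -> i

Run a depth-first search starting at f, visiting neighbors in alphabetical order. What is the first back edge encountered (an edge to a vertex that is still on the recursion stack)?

DFS from f (visiting neighbors in alphabetical order); mark gray on enter, black on exit:
f gray
  b gray
  b black
  i gray
    a gray
      a→b: b black — skip
    a black
    c gray
      c→a: a black — skip
      e gray
        e→a: a black — skip
        e→f: f is gray → back edge
First back edge: e → f.

e→f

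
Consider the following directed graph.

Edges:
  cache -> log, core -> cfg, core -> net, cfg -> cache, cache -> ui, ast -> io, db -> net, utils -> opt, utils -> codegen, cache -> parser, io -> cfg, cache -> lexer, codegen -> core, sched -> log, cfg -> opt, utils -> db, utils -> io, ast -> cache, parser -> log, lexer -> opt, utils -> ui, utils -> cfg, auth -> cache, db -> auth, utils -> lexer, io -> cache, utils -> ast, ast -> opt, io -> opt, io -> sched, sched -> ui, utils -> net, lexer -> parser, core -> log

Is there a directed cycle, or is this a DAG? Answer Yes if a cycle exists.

DFS with white/gray/black marking, starting from opt:
opt gray
opt black
cfg gray
  cfg→opt: opt black — skip
  cache gray
    log gray
    log black
    parser gray
      parser→log: log black — skip
    parser black
    lexer gray
      lexer→opt: opt black — skip
      lexer→parser: parser black — skip
    lexer black
    ui gray
    ui black
  cache black
cfg black
auth gray
  auth→cache: cache black — skip
auth black
db gray
  db→auth: auth black — skip
  net gray
  net black
db black
ast gray
  io gray
    io→cache: cache black — skip
    sched gray
      sched→ui: ui black — skip
      sched→log: log black — skip
    sched black
    io→cfg: cfg black — skip
    io→opt: opt black — skip
  io black
  ast→opt: opt black — skip
  ast→cache: cache black — skip
ast black
codegen gray
  core gray
    core→cfg: cfg black — skip
    core→log: log black — skip
    core→net: net black — skip
  core black
codegen black
utils gray
  utils→lexer: lexer black — skip
  utils→ui: ui black — skip
  utils→db: db black — skip
  utils→cfg: cfg black — skip
  utils→net: net black — skip
  utils→opt: opt black — skip
  utils→io: io black — skip
  utils→ast: ast black — skip
  utils→codegen: codegen black — skip
utils black
Every edge goes to a white or black vertex — no back edge, so the graph is acyclic.

No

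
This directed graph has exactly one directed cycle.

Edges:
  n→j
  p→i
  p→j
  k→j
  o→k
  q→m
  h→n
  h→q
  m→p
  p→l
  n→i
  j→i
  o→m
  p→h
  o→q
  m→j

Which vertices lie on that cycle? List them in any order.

h, m, p, q

DFS with gray/black marking from q:
q gray
  m gray
    j gray
      i gray
      i black
    j black
    p gray
      l gray
      l black
      p→j: j black — skip
      h gray
        h→q: q is gray → back edge
Back edge closes the cycle q → m → p → h → q; its vertices are {h, m, p, q}.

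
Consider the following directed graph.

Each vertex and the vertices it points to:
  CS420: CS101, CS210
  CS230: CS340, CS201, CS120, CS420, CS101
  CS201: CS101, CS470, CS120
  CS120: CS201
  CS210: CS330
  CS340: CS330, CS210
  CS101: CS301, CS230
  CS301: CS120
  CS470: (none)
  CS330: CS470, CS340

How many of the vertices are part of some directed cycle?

9

A vertex is on a directed cycle iff it belongs to a strongly connected component of size ≥ 2 (or has a self-loop).
The vertices on cycles are {CS101, CS120, CS201, CS210, CS230, CS301, CS330, CS340, CS420} — 9 in total.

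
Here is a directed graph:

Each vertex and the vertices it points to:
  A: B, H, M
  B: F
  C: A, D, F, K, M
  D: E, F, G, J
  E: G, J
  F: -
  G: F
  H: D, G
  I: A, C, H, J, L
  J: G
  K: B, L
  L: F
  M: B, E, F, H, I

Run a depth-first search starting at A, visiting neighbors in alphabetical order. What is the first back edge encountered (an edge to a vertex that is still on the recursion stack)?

I->A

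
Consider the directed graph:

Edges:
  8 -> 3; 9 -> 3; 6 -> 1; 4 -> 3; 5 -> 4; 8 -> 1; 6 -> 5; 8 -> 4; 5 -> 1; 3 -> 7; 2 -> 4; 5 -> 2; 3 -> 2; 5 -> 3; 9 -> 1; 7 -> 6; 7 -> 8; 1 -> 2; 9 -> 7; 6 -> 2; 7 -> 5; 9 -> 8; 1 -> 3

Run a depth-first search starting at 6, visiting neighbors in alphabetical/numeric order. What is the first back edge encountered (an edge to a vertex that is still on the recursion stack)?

3->2

DFS from 6 (visiting neighbors in alphabetical/numeric order); mark gray on enter, black on exit:
6 gray
  1 gray
    2 gray
      4 gray
        3 gray
          3→2: 2 is gray → back edge
First back edge: 3 → 2.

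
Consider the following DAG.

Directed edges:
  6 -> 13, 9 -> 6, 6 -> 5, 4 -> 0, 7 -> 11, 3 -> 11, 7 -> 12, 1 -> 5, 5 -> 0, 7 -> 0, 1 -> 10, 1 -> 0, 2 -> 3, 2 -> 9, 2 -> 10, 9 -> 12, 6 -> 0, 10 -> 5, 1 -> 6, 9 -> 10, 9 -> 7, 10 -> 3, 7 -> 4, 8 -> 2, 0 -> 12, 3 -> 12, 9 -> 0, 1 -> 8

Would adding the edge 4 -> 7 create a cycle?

Adding 4→7 creates a cycle iff 7 can already reach 4.
Path from 7: 7 → 4.
So 7 → … → 4 → 7 is a cycle.

Yes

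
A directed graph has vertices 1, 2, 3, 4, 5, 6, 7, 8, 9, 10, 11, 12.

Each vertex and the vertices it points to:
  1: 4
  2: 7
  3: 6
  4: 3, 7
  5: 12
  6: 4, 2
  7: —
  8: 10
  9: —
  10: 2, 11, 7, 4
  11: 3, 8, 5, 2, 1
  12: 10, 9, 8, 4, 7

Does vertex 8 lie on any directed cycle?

Yes

8 is on a cycle iff 8 can reach itself via ≥1 edge.
8 → 10 → 11 → 8 — yes.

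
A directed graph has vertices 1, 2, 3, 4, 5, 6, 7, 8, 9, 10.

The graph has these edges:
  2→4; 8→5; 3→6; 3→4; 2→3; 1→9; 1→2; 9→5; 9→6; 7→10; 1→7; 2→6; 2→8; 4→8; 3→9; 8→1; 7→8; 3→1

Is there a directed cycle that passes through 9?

No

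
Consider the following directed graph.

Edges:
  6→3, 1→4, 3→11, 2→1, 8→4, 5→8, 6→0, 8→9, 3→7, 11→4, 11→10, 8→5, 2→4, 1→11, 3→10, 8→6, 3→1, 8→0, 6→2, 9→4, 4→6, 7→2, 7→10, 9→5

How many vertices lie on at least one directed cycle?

10

A vertex is on a directed cycle iff it belongs to a strongly connected component of size ≥ 2 (or has a self-loop).
The vertices on cycles are {1, 2, 3, 4, 5, 6, 7, 8, 9, 11} — 10 in total.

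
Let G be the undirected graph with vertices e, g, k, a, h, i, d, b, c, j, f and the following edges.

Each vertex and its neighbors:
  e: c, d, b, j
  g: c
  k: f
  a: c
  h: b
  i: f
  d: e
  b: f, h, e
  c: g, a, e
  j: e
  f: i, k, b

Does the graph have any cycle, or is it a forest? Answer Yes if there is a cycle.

No

DFS, tracking each vertex's parent; an edge to a visited non-parent vertex closes a cycle.
Start from h:
visit h (parent –)
  visit b (parent h)
    visit f (parent b)
      visit i (parent f)
        i–f: parent, skip
      visit k (parent f)
        k–f: parent, skip
      f–b: parent, skip
    b–h: parent, skip
    visit e (parent b)
      visit c (parent e)
        visit g (parent c)
          g–c: parent, skip
        visit a (parent c)
          a–c: parent, skip
        c–e: parent, skip
      visit d (parent e)
        d–e: parent, skip
      e–b: parent, skip
      visit j (parent e)
        j–e: parent, skip
No non-parent visited neighbor found — the graph is a forest.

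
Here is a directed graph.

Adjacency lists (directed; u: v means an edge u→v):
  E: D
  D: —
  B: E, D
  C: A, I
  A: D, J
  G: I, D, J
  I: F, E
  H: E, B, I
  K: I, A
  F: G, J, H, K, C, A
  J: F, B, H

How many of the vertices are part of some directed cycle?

A vertex is on a directed cycle iff it belongs to a strongly connected component of size ≥ 2 (or has a self-loop).
The vertices on cycles are {A, C, F, G, H, I, J, K} — 8 in total.

8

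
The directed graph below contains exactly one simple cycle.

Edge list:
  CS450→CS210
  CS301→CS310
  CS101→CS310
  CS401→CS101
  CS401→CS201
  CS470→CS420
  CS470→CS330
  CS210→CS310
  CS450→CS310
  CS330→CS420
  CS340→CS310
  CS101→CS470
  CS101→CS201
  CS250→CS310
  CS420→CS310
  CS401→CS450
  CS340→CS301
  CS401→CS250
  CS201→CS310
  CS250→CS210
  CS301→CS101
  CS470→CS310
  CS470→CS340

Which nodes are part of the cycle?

CS101, CS301, CS340, CS470

DFS with gray/black marking from CS101:
CS101 gray
  CS470 gray
    CS340 gray
      CS301 gray
        CS310 gray
        CS310 black
        CS301→CS101: CS101 is gray → back edge
Back edge closes the cycle CS101 → CS470 → CS340 → CS301 → CS101; its vertices are {CS101, CS301, CS340, CS470}.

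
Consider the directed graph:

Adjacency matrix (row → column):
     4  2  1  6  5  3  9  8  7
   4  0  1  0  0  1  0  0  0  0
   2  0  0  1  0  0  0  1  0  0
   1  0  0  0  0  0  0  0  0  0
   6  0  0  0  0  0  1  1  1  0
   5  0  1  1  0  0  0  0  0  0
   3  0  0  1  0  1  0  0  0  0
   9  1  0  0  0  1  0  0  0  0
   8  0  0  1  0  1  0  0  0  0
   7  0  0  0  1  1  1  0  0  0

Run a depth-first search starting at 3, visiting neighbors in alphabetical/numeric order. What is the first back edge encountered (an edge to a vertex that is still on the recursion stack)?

4->2

DFS from 3 (visiting neighbors in alphabetical/numeric order); mark gray on enter, black on exit:
3 gray
  1 gray
  1 black
  5 gray
    5→1: 1 black — skip
    2 gray
      2→1: 1 black — skip
      9 gray
        4 gray
          4→2: 2 is gray → back edge
First back edge: 4 → 2.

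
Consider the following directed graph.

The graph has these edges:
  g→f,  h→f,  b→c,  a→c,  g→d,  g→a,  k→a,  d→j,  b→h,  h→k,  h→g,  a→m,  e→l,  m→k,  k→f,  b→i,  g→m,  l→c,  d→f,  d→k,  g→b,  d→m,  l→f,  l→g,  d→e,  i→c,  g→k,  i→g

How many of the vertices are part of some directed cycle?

10

A vertex is on a directed cycle iff it belongs to a strongly connected component of size ≥ 2 (or has a self-loop).
The vertices on cycles are {a, b, d, e, g, h, i, k, l, m} — 10 in total.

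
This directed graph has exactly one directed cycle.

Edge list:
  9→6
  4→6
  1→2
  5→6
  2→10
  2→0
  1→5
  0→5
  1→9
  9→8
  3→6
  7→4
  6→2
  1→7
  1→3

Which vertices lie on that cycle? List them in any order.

0, 2, 5, 6

DFS with gray/black marking from 2:
2 gray
  0 gray
    5 gray
      6 gray
        6→2: 2 is gray → back edge
Back edge closes the cycle 2 → 0 → 5 → 6 → 2; its vertices are {0, 2, 5, 6}.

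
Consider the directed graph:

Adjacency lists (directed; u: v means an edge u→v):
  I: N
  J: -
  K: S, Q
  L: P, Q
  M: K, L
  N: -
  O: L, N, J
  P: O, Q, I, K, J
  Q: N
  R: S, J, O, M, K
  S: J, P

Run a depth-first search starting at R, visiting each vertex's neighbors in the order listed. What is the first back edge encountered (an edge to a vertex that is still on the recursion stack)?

L→P

DFS from R (visiting each vertex's neighbors in the order listed); mark gray on enter, black on exit:
R gray
  S gray
    J gray
    J black
    P gray
      O gray
        L gray
          L→P: P is gray → back edge
First back edge: L → P.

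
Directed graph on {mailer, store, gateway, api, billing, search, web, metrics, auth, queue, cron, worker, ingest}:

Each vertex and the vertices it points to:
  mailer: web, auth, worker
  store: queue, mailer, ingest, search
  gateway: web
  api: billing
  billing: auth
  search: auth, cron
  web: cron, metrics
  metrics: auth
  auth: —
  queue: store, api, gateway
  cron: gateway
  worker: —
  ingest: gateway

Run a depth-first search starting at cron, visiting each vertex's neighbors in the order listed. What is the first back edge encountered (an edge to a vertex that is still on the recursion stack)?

web->cron

DFS from cron (visiting each vertex's neighbors in the order listed); mark gray on enter, black on exit:
cron gray
  gateway gray
    web gray
      web→cron: cron is gray → back edge
First back edge: web → cron.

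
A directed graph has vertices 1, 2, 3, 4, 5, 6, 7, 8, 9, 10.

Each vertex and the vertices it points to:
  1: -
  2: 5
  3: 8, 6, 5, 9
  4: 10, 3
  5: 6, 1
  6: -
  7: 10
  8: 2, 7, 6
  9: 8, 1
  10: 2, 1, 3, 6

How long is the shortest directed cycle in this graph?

4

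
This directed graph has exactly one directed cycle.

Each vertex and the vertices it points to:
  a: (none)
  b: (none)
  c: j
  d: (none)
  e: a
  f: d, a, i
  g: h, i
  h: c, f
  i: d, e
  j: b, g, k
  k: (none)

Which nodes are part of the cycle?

c, g, h, j

DFS with gray/black marking from j:
j gray
  b gray
  b black
  g gray
    h gray
      c gray
        c→j: j is gray → back edge
Back edge closes the cycle j → g → h → c → j; its vertices are {c, g, h, j}.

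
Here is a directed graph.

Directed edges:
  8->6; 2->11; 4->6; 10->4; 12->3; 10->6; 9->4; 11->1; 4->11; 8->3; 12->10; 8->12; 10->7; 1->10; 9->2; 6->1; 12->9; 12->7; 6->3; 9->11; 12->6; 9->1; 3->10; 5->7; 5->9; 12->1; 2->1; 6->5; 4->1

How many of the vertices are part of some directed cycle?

9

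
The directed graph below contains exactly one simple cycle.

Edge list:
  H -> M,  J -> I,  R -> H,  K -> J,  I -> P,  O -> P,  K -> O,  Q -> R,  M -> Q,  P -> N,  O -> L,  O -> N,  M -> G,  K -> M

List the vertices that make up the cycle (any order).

DFS with gray/black marking from M:
M gray
  Q gray
    R gray
      H gray
        H→M: M is gray → back edge
Back edge closes the cycle M → Q → R → H → M; its vertices are {H, M, Q, R}.

H, M, Q, R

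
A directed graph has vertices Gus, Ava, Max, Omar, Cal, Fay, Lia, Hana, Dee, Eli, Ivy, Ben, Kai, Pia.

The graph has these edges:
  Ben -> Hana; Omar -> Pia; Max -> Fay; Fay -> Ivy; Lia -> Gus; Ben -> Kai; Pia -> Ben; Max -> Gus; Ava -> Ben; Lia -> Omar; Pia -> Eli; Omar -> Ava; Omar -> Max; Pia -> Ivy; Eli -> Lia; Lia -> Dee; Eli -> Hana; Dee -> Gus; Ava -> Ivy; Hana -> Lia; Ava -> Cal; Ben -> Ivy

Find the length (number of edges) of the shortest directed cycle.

4

For each vertex v, BFS finds the shortest path from v back to v.
The shortest such closed walk is Omar → Pia → Eli → Lia → Omar, length 4.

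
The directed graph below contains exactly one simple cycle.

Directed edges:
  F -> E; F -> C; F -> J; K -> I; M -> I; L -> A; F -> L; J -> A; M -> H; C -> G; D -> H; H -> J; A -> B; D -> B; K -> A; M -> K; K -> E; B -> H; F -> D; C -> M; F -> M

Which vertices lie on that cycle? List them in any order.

DFS with gray/black marking from B:
B gray
  H gray
    J gray
      A gray
        A→B: B is gray → back edge
Back edge closes the cycle B → H → J → A → B; its vertices are {A, B, H, J}.

A, B, H, J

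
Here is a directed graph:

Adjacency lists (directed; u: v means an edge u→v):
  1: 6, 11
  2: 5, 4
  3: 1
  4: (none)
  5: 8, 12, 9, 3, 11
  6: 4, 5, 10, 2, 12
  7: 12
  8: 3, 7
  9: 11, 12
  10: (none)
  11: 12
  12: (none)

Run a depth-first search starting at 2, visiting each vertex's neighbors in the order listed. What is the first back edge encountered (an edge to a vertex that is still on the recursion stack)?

6→5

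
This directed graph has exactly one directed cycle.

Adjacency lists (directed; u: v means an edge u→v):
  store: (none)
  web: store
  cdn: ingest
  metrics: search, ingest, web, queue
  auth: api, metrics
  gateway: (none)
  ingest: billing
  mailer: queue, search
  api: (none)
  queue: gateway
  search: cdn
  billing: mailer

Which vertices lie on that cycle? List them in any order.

cdn, ingest, mailer, search, billing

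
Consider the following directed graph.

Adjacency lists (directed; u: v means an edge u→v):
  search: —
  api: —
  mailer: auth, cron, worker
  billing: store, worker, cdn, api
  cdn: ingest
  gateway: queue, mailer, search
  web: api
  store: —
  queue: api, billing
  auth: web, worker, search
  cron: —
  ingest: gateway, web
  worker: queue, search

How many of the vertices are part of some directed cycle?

A vertex is on a directed cycle iff it belongs to a strongly connected component of size ≥ 2 (or has a self-loop).
The vertices on cycles are {cdn, auth, queue, ingest, mailer, worker, billing, gateway} — 8 in total.

8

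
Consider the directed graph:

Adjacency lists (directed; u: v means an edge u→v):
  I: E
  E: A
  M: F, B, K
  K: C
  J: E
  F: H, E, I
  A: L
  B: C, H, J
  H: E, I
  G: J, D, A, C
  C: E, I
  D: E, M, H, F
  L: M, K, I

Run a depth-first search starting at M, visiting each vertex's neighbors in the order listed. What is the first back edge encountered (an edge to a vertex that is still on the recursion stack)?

DFS from M (visiting each vertex's neighbors in the order listed); mark gray on enter, black on exit:
M gray
  F gray
    H gray
      E gray
        A gray
          L gray
            L→M: M is gray → back edge
First back edge: L → M.

L->M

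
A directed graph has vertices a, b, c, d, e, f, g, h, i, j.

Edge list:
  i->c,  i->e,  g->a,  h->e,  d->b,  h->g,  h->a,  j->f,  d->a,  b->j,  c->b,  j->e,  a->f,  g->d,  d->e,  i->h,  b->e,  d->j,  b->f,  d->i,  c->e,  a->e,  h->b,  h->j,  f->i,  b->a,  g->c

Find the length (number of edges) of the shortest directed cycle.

For each vertex v, BFS finds the shortest path from v back to v.
The shortest such closed walk is i → h → g → d → i, length 4.

4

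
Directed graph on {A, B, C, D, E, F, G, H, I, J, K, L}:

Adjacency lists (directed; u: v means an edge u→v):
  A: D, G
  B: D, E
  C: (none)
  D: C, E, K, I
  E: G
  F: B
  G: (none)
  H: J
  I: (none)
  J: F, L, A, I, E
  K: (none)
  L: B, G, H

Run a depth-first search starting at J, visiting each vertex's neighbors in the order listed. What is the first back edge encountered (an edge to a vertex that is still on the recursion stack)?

H→J

DFS from J (visiting each vertex's neighbors in the order listed); mark gray on enter, black on exit:
J gray
  F gray
    B gray
      D gray
        C gray
        C black
        E gray
          G gray
          G black
        E black
        K gray
        K black
        I gray
        I black
      D black
      B→E: E black — skip
    B black
  F black
  L gray
    L→B: B black — skip
    L→G: G black — skip
    H gray
      H→J: J is gray → back edge
First back edge: H → J.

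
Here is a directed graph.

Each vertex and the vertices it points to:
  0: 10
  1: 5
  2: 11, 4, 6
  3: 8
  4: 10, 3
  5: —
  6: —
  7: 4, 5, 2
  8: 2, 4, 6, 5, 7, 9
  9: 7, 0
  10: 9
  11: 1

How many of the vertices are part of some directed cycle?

A vertex is on a directed cycle iff it belongs to a strongly connected component of size ≥ 2 (or has a self-loop).
The vertices on cycles are {0, 2, 3, 4, 7, 8, 9, 10} — 8 in total.

8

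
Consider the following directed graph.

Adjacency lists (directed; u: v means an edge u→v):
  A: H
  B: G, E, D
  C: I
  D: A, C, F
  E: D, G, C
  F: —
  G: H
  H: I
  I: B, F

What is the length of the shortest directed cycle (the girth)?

For each vertex v, BFS finds the shortest path from v back to v.
The shortest such closed walk is B → D → C → I → B, length 4.

4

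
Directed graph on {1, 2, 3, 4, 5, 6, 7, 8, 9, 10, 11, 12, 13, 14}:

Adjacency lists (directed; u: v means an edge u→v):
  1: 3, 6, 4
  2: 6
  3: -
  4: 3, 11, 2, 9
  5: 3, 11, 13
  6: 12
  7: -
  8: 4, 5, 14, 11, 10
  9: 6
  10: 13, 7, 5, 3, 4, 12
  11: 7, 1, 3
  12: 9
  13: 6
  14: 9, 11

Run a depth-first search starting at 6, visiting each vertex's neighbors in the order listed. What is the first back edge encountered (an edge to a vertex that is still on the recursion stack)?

9->6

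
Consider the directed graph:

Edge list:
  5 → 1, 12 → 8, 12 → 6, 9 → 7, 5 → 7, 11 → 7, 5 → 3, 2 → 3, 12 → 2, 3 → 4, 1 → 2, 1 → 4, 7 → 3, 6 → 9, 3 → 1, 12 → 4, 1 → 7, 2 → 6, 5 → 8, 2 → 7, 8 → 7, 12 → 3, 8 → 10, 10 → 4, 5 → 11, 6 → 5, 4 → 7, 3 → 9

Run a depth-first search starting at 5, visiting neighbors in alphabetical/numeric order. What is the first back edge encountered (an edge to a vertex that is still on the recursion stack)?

3→1

DFS from 5 (visiting neighbors in alphabetical/numeric order); mark gray on enter, black on exit:
5 gray
  1 gray
    2 gray
      3 gray
        3→1: 1 is gray → back edge
First back edge: 3 → 1.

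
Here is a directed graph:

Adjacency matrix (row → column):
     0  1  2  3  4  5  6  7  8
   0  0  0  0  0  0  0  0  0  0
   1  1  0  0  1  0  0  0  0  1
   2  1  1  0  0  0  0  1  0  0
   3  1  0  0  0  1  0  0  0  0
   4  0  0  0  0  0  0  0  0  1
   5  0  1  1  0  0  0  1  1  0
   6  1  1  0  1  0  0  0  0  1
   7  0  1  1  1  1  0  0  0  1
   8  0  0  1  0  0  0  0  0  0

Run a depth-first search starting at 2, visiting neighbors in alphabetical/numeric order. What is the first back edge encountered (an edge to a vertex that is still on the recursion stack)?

DFS from 2 (visiting neighbors in alphabetical/numeric order); mark gray on enter, black on exit:
2 gray
  0 gray
  0 black
  1 gray
    1→0: 0 black — skip
    3 gray
      3→0: 0 black — skip
      4 gray
        8 gray
          8→2: 2 is gray → back edge
First back edge: 8 → 2.

8->2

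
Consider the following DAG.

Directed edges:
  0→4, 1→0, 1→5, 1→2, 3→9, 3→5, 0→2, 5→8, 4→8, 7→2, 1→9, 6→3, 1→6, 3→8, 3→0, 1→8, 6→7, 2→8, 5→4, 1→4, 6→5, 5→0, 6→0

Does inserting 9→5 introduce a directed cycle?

No

Adding 9→5 creates a cycle iff 5 can already reach 9.
Explore from 5: no path reaches 9. The graph stays acyclic.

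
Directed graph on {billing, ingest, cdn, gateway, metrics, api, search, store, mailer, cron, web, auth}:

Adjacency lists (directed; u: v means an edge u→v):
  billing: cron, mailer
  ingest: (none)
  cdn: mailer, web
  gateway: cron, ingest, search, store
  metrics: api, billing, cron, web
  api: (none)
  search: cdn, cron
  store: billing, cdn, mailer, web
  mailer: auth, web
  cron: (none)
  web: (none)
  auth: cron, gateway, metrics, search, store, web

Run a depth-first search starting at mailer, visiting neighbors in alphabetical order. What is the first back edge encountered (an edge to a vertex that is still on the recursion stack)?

cdn->mailer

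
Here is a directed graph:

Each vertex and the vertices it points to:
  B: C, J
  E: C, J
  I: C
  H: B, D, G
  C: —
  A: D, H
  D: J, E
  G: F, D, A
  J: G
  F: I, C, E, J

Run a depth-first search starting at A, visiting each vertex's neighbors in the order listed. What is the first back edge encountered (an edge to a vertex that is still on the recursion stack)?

DFS from A (visiting each vertex's neighbors in the order listed); mark gray on enter, black on exit:
A gray
  D gray
    J gray
      G gray
        F gray
          I gray
            C gray
            C black
          I black
          F→C: C black — skip
          E gray
            E→C: C black — skip
            E→J: J is gray → back edge
First back edge: E → J.

E→J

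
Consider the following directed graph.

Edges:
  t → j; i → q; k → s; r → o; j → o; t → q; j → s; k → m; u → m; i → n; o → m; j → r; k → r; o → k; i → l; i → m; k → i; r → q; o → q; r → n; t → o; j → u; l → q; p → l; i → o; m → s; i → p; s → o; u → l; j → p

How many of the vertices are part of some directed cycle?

6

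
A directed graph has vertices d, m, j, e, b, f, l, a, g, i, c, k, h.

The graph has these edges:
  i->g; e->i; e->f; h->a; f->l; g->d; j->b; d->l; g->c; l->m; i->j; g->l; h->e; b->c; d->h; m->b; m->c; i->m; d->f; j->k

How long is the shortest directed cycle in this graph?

For each vertex v, BFS finds the shortest path from v back to v.
The shortest such closed walk is e → i → g → d → h → e, length 5.

5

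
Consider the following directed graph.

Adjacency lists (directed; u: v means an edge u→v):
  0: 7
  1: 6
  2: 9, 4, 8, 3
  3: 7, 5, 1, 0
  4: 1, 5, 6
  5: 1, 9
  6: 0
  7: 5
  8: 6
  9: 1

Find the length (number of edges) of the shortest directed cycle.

For each vertex v, BFS finds the shortest path from v back to v.
The shortest such closed walk is 0 → 7 → 5 → 1 → 6 → 0, length 5.

5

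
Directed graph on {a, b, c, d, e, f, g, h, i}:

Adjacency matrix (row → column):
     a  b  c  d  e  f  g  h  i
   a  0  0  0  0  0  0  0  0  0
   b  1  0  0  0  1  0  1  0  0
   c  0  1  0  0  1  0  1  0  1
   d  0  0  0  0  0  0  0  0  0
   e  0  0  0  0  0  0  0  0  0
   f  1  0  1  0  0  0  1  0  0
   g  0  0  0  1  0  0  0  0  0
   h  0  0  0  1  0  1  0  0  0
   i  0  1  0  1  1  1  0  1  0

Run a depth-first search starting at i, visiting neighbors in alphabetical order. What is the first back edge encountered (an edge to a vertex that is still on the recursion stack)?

c→i

DFS from i (visiting neighbors in alphabetical order); mark gray on enter, black on exit:
i gray
  b gray
    a gray
    a black
    e gray
    e black
    g gray
      d gray
      d black
    g black
  b black
  i→d: d black — skip
  i→e: e black — skip
  f gray
    f→a: a black — skip
    c gray
      c→b: b black — skip
      c→e: e black — skip
      c→g: g black — skip
      c→i: i is gray → back edge
First back edge: c → i.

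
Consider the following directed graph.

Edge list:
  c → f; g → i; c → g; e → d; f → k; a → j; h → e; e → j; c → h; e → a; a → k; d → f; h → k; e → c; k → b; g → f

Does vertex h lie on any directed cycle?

h is on a cycle iff h can reach itself via ≥1 edge.
h → e → c → h — yes.

Yes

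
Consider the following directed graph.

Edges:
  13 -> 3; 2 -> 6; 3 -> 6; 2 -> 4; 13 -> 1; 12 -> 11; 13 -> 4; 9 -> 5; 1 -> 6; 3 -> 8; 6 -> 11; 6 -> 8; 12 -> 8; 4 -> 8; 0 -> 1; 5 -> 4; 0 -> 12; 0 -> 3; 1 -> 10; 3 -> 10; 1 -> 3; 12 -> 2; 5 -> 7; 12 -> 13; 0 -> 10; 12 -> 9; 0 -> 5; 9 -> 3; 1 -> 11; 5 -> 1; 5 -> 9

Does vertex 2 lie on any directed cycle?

No

2 lies on a cycle iff there is a path from 2 back to itself.
Exploring from 2, it never reaches itself; equivalently, its strongly connected component is a singleton.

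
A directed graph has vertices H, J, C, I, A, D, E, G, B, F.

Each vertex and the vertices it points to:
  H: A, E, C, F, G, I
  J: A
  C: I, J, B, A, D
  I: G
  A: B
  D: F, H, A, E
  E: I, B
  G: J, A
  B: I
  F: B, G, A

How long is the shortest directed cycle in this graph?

For each vertex v, BFS finds the shortest path from v back to v.
The shortest such closed walk is H → C → D → H, length 3.

3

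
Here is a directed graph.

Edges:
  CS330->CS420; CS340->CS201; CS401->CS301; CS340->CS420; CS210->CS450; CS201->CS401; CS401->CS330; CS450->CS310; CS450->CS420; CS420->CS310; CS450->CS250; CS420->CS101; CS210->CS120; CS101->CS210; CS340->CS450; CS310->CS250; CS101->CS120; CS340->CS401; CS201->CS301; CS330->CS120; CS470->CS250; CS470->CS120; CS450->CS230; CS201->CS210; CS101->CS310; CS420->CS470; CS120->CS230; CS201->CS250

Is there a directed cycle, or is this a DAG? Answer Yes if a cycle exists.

Yes

DFS with white/gray/black marking, starting from CS470:
CS470 gray
  CS120 gray
    CS230 gray
    CS230 black
  CS120 black
  CS250 gray
  CS250 black
CS470 black
CS401 gray
  CS330 gray
    CS330→CS120: CS120 black — skip
    CS420 gray
      CS420→CS470: CS470 black — skip
      CS101 gray
        CS210 gray
          CS450 gray
            CS450→CS230: CS230 black — skip
            CS310 gray
              CS310→CS250: CS250 black — skip
            CS310 black
            CS450→CS420: CS420 is gray → back edge
Back edge found, so a cycle exists: CS420 → CS101 → CS210 → CS450 → CS420.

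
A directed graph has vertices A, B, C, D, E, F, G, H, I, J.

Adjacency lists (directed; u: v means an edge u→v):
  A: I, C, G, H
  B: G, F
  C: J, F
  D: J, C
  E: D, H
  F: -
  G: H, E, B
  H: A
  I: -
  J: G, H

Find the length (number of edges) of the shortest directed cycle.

2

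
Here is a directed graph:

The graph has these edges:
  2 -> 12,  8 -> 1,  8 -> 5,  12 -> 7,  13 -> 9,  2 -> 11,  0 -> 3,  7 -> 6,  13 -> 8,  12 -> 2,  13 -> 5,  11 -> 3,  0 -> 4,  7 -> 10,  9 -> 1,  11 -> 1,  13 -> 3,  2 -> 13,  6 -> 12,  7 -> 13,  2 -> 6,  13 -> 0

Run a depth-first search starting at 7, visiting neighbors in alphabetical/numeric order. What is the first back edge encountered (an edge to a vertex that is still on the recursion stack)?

2->6

DFS from 7 (visiting neighbors in alphabetical/numeric order); mark gray on enter, black on exit:
7 gray
  6 gray
    12 gray
      2 gray
        2→6: 6 is gray → back edge
First back edge: 2 → 6.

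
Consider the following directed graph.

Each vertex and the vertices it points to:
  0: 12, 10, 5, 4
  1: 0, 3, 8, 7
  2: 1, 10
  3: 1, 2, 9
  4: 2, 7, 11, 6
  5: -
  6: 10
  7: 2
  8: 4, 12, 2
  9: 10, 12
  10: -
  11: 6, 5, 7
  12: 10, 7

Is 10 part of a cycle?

No

10 lies on a cycle iff there is a path from 10 back to itself.
Exploring from 10, it never reaches itself; equivalently, its strongly connected component is a singleton.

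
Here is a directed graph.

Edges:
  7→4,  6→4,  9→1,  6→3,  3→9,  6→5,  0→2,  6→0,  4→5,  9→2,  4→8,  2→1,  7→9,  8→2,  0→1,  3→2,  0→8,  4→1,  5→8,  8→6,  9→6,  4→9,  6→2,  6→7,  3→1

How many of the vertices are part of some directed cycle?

8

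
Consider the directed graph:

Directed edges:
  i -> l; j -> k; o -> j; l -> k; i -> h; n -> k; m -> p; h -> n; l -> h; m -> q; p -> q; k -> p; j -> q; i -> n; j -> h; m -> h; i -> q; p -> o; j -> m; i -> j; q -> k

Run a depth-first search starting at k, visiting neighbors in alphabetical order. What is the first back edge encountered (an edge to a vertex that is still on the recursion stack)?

DFS from k (visiting neighbors in alphabetical order); mark gray on enter, black on exit:
k gray
  p gray
    o gray
      j gray
        h gray
          n gray
            n→k: k is gray → back edge
First back edge: n → k.

n->k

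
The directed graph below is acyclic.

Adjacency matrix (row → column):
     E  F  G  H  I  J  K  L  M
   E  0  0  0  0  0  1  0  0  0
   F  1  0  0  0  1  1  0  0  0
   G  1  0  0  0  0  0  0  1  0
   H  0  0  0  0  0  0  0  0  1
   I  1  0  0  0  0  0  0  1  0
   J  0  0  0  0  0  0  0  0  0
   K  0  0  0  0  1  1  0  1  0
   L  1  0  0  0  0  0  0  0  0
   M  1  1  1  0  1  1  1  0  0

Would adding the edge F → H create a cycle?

Adding F→H creates a cycle iff H can already reach F.
Path from H: H → M → F.
So H → … → F → H is a cycle.

Yes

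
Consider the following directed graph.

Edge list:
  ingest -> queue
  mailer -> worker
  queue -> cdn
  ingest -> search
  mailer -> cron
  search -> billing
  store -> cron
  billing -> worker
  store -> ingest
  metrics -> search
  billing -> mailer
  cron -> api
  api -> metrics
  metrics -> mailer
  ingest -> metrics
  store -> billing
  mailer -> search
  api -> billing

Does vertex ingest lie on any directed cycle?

No

ingest lies on a cycle iff there is a path from ingest back to itself.
Exploring from ingest, it never reaches itself; equivalently, its strongly connected component is a singleton.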